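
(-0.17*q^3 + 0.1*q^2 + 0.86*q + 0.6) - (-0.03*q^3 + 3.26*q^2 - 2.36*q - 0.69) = -0.14*q^3 - 3.16*q^2 + 3.22*q + 1.29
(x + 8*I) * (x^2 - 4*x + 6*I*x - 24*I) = x^3 - 4*x^2 + 14*I*x^2 - 48*x - 56*I*x + 192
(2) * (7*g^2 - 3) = 14*g^2 - 6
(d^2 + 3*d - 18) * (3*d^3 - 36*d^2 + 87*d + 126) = 3*d^5 - 27*d^4 - 75*d^3 + 1035*d^2 - 1188*d - 2268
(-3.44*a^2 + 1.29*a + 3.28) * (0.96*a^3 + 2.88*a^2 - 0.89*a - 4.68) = -3.3024*a^5 - 8.6688*a^4 + 9.9256*a^3 + 24.3975*a^2 - 8.9564*a - 15.3504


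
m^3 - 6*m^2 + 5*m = m*(m - 5)*(m - 1)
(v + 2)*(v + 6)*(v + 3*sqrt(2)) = v^3 + 3*sqrt(2)*v^2 + 8*v^2 + 12*v + 24*sqrt(2)*v + 36*sqrt(2)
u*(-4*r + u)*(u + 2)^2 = -4*r*u^3 - 16*r*u^2 - 16*r*u + u^4 + 4*u^3 + 4*u^2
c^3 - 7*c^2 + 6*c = c*(c - 6)*(c - 1)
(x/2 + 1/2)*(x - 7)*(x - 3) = x^3/2 - 9*x^2/2 + 11*x/2 + 21/2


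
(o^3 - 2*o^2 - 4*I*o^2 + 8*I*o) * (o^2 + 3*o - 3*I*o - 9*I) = o^5 + o^4 - 7*I*o^4 - 18*o^3 - 7*I*o^3 - 12*o^2 + 42*I*o^2 + 72*o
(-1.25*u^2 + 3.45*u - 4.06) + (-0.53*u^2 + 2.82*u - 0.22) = -1.78*u^2 + 6.27*u - 4.28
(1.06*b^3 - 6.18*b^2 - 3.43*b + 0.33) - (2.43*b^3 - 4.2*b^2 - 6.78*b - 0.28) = -1.37*b^3 - 1.98*b^2 + 3.35*b + 0.61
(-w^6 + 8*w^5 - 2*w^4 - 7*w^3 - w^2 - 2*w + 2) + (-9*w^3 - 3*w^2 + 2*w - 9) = -w^6 + 8*w^5 - 2*w^4 - 16*w^3 - 4*w^2 - 7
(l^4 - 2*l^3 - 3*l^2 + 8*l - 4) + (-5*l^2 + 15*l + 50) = l^4 - 2*l^3 - 8*l^2 + 23*l + 46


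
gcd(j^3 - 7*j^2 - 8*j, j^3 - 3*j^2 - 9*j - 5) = j + 1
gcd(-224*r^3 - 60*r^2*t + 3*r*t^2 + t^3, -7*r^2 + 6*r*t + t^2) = 7*r + t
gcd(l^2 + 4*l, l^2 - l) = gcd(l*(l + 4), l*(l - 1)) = l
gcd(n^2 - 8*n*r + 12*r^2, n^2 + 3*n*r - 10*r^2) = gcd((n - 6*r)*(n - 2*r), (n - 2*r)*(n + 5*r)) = -n + 2*r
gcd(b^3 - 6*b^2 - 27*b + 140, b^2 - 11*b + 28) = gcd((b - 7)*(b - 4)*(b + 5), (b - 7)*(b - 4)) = b^2 - 11*b + 28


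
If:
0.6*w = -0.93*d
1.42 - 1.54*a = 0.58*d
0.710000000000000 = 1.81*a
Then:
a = 0.39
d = 1.41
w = -2.18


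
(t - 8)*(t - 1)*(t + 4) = t^3 - 5*t^2 - 28*t + 32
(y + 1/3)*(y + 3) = y^2 + 10*y/3 + 1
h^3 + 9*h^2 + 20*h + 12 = (h + 1)*(h + 2)*(h + 6)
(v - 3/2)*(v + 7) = v^2 + 11*v/2 - 21/2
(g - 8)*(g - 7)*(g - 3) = g^3 - 18*g^2 + 101*g - 168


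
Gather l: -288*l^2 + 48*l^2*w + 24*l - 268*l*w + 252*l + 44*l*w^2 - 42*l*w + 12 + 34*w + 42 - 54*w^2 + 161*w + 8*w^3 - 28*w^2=l^2*(48*w - 288) + l*(44*w^2 - 310*w + 276) + 8*w^3 - 82*w^2 + 195*w + 54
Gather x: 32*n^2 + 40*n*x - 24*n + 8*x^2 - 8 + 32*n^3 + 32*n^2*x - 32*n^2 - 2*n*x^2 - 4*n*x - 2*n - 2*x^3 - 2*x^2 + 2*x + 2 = 32*n^3 - 26*n - 2*x^3 + x^2*(6 - 2*n) + x*(32*n^2 + 36*n + 2) - 6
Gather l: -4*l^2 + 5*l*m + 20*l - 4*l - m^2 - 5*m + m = -4*l^2 + l*(5*m + 16) - m^2 - 4*m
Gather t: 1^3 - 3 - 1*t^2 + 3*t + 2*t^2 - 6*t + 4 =t^2 - 3*t + 2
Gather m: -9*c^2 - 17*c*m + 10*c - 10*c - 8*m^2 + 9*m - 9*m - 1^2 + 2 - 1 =-9*c^2 - 17*c*m - 8*m^2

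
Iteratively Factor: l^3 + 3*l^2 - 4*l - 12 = (l + 3)*(l^2 - 4) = (l - 2)*(l + 3)*(l + 2)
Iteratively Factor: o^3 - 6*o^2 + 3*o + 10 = (o + 1)*(o^2 - 7*o + 10) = (o - 2)*(o + 1)*(o - 5)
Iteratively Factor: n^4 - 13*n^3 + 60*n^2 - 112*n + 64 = (n - 4)*(n^3 - 9*n^2 + 24*n - 16) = (n - 4)^2*(n^2 - 5*n + 4) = (n - 4)^2*(n - 1)*(n - 4)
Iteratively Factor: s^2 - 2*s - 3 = (s + 1)*(s - 3)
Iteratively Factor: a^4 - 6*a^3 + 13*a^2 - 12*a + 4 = (a - 2)*(a^3 - 4*a^2 + 5*a - 2) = (a - 2)*(a - 1)*(a^2 - 3*a + 2) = (a - 2)^2*(a - 1)*(a - 1)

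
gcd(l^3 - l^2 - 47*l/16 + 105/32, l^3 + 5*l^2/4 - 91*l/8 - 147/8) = l + 7/4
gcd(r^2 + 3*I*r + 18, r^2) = 1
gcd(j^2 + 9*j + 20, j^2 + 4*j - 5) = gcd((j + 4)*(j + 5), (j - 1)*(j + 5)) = j + 5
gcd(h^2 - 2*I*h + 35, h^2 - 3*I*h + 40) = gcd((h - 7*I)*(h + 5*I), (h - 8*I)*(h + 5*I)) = h + 5*I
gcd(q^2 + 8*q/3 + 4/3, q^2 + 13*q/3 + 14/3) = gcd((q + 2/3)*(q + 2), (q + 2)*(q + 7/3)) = q + 2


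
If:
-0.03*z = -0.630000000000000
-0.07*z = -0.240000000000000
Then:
No Solution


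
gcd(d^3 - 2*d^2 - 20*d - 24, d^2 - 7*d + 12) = 1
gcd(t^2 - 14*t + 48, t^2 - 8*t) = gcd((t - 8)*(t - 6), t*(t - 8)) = t - 8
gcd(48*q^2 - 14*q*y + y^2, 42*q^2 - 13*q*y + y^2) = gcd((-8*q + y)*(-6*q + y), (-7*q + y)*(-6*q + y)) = -6*q + y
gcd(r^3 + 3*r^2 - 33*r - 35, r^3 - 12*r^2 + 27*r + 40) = r^2 - 4*r - 5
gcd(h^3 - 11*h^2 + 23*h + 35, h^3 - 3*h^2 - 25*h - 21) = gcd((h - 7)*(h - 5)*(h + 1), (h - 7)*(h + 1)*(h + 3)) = h^2 - 6*h - 7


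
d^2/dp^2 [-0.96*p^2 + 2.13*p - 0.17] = -1.92000000000000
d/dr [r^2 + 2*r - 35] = 2*r + 2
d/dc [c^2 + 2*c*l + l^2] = 2*c + 2*l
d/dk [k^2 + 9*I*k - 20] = 2*k + 9*I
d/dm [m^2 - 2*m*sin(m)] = -2*m*cos(m) + 2*m - 2*sin(m)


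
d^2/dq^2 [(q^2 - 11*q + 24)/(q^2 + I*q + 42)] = (q^3*(-22 - 2*I) - 108*q^2 + q*(2772 + 144*I) + 1464 + 924*I)/(q^6 + 3*I*q^5 + 123*q^4 + 251*I*q^3 + 5166*q^2 + 5292*I*q + 74088)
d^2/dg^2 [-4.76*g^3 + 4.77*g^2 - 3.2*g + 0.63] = 9.54 - 28.56*g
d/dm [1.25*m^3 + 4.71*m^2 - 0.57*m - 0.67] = 3.75*m^2 + 9.42*m - 0.57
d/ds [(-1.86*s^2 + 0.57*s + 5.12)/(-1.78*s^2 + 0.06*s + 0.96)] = (0.903*s^2 + 14.656*s + 0.24)/(3.1684*s^4 - 0.2136*s^3 - 3.414*s^2 + 0.1152*s + 0.9216)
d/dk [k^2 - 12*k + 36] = 2*k - 12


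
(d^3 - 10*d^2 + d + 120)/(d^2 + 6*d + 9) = (d^2 - 13*d + 40)/(d + 3)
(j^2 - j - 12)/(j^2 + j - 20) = (j + 3)/(j + 5)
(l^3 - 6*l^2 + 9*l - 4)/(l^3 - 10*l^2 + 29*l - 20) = (l - 1)/(l - 5)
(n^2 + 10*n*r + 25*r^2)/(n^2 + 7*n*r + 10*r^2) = (n + 5*r)/(n + 2*r)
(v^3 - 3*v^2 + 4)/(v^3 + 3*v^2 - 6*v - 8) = (v - 2)/(v + 4)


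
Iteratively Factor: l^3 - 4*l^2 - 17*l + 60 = (l + 4)*(l^2 - 8*l + 15) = (l - 3)*(l + 4)*(l - 5)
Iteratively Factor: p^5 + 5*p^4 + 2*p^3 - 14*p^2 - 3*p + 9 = (p - 1)*(p^4 + 6*p^3 + 8*p^2 - 6*p - 9) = (p - 1)*(p + 3)*(p^3 + 3*p^2 - p - 3) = (p - 1)*(p + 1)*(p + 3)*(p^2 + 2*p - 3) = (p - 1)^2*(p + 1)*(p + 3)*(p + 3)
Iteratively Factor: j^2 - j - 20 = (j - 5)*(j + 4)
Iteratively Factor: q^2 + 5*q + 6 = (q + 3)*(q + 2)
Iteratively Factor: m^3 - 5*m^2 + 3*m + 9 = (m + 1)*(m^2 - 6*m + 9) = (m - 3)*(m + 1)*(m - 3)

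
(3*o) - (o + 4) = 2*o - 4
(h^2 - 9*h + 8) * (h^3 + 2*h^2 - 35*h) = h^5 - 7*h^4 - 45*h^3 + 331*h^2 - 280*h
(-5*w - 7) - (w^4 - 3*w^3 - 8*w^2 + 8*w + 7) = -w^4 + 3*w^3 + 8*w^2 - 13*w - 14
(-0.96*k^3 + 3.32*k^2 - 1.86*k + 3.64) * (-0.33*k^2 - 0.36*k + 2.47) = 0.3168*k^5 - 0.75*k^4 - 2.9526*k^3 + 7.6688*k^2 - 5.9046*k + 8.9908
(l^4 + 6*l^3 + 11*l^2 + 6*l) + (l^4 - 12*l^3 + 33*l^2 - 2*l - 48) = 2*l^4 - 6*l^3 + 44*l^2 + 4*l - 48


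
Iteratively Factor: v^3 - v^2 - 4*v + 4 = (v + 2)*(v^2 - 3*v + 2) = (v - 2)*(v + 2)*(v - 1)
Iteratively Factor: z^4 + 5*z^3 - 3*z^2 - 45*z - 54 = (z + 3)*(z^3 + 2*z^2 - 9*z - 18) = (z - 3)*(z + 3)*(z^2 + 5*z + 6) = (z - 3)*(z + 3)^2*(z + 2)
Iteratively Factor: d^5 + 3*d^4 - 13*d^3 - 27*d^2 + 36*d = (d)*(d^4 + 3*d^3 - 13*d^2 - 27*d + 36) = d*(d + 3)*(d^3 - 13*d + 12) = d*(d + 3)*(d + 4)*(d^2 - 4*d + 3) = d*(d - 1)*(d + 3)*(d + 4)*(d - 3)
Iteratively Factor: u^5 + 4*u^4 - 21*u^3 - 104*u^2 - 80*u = (u + 4)*(u^4 - 21*u^2 - 20*u) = u*(u + 4)*(u^3 - 21*u - 20) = u*(u + 4)^2*(u^2 - 4*u - 5) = u*(u + 1)*(u + 4)^2*(u - 5)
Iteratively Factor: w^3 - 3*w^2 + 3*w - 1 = (w - 1)*(w^2 - 2*w + 1) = (w - 1)^2*(w - 1)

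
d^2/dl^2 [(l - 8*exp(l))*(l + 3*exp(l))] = -5*l*exp(l) - 96*exp(2*l) - 10*exp(l) + 2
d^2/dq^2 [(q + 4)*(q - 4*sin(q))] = 2*(2*q + 8)*sin(q) - 8*cos(q) + 2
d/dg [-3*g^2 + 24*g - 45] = 24 - 6*g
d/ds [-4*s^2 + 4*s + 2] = 4 - 8*s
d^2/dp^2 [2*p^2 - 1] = 4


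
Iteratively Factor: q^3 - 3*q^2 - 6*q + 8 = (q - 4)*(q^2 + q - 2) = (q - 4)*(q - 1)*(q + 2)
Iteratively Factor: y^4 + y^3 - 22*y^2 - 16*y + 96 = (y - 4)*(y^3 + 5*y^2 - 2*y - 24) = (y - 4)*(y - 2)*(y^2 + 7*y + 12) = (y - 4)*(y - 2)*(y + 3)*(y + 4)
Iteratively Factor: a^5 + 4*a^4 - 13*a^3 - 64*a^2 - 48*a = (a + 3)*(a^4 + a^3 - 16*a^2 - 16*a) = a*(a + 3)*(a^3 + a^2 - 16*a - 16) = a*(a - 4)*(a + 3)*(a^2 + 5*a + 4) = a*(a - 4)*(a + 1)*(a + 3)*(a + 4)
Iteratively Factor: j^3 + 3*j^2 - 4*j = (j)*(j^2 + 3*j - 4) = j*(j - 1)*(j + 4)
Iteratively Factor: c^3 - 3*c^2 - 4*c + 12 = (c + 2)*(c^2 - 5*c + 6) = (c - 3)*(c + 2)*(c - 2)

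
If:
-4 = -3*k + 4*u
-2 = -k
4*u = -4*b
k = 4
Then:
No Solution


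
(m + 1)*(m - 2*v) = m^2 - 2*m*v + m - 2*v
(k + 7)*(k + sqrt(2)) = k^2 + sqrt(2)*k + 7*k + 7*sqrt(2)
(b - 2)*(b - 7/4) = b^2 - 15*b/4 + 7/2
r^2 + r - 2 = (r - 1)*(r + 2)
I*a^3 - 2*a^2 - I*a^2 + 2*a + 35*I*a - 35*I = (a - 5*I)*(a + 7*I)*(I*a - I)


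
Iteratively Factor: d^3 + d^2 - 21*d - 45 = (d + 3)*(d^2 - 2*d - 15) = (d - 5)*(d + 3)*(d + 3)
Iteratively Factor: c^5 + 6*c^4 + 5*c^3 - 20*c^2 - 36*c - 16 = (c + 2)*(c^4 + 4*c^3 - 3*c^2 - 14*c - 8) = (c + 1)*(c + 2)*(c^3 + 3*c^2 - 6*c - 8) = (c + 1)*(c + 2)*(c + 4)*(c^2 - c - 2) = (c - 2)*(c + 1)*(c + 2)*(c + 4)*(c + 1)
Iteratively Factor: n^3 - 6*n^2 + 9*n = (n - 3)*(n^2 - 3*n) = (n - 3)^2*(n)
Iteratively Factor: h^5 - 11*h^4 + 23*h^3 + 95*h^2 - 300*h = (h + 3)*(h^4 - 14*h^3 + 65*h^2 - 100*h) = h*(h + 3)*(h^3 - 14*h^2 + 65*h - 100) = h*(h - 5)*(h + 3)*(h^2 - 9*h + 20) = h*(h - 5)^2*(h + 3)*(h - 4)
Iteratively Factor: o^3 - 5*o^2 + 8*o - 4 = (o - 2)*(o^2 - 3*o + 2) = (o - 2)^2*(o - 1)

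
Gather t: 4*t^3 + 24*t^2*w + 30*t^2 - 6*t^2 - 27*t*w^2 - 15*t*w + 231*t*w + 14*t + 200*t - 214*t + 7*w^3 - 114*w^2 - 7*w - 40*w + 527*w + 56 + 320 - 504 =4*t^3 + t^2*(24*w + 24) + t*(-27*w^2 + 216*w) + 7*w^3 - 114*w^2 + 480*w - 128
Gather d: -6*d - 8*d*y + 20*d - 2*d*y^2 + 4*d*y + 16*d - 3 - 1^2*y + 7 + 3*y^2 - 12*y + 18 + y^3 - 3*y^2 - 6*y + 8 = d*(-2*y^2 - 4*y + 30) + y^3 - 19*y + 30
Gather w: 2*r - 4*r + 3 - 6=-2*r - 3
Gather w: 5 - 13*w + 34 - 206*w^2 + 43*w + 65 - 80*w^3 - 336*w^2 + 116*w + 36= -80*w^3 - 542*w^2 + 146*w + 140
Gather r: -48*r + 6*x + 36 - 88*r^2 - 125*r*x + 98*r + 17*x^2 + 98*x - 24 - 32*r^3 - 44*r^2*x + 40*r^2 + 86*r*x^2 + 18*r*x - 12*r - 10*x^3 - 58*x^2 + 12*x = -32*r^3 + r^2*(-44*x - 48) + r*(86*x^2 - 107*x + 38) - 10*x^3 - 41*x^2 + 116*x + 12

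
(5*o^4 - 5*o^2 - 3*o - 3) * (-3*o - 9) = -15*o^5 - 45*o^4 + 15*o^3 + 54*o^2 + 36*o + 27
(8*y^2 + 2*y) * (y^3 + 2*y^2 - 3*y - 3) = 8*y^5 + 18*y^4 - 20*y^3 - 30*y^2 - 6*y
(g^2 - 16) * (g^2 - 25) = g^4 - 41*g^2 + 400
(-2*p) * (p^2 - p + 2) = -2*p^3 + 2*p^2 - 4*p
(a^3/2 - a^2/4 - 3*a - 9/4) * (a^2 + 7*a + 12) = a^5/2 + 13*a^4/4 + 5*a^3/4 - 105*a^2/4 - 207*a/4 - 27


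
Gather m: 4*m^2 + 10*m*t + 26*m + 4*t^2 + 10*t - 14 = 4*m^2 + m*(10*t + 26) + 4*t^2 + 10*t - 14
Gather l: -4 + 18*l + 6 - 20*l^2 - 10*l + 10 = -20*l^2 + 8*l + 12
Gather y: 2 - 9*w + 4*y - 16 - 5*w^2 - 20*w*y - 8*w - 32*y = -5*w^2 - 17*w + y*(-20*w - 28) - 14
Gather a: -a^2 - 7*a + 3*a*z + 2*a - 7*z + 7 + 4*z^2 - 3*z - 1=-a^2 + a*(3*z - 5) + 4*z^2 - 10*z + 6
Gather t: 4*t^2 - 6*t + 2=4*t^2 - 6*t + 2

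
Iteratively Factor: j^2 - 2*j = (j - 2)*(j)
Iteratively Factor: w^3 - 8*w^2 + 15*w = (w - 5)*(w^2 - 3*w) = w*(w - 5)*(w - 3)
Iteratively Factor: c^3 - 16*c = (c)*(c^2 - 16) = c*(c - 4)*(c + 4)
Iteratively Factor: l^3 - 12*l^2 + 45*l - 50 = (l - 5)*(l^2 - 7*l + 10) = (l - 5)^2*(l - 2)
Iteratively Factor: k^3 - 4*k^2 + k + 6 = (k + 1)*(k^2 - 5*k + 6) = (k - 3)*(k + 1)*(k - 2)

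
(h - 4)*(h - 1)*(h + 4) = h^3 - h^2 - 16*h + 16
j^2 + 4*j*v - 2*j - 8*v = (j - 2)*(j + 4*v)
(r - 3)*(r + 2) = r^2 - r - 6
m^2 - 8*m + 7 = (m - 7)*(m - 1)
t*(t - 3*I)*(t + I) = t^3 - 2*I*t^2 + 3*t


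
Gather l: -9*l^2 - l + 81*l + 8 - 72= -9*l^2 + 80*l - 64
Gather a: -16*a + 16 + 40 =56 - 16*a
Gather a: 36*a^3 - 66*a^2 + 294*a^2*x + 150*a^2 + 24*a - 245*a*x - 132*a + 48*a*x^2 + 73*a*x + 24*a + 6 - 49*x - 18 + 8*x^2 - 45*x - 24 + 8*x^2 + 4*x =36*a^3 + a^2*(294*x + 84) + a*(48*x^2 - 172*x - 84) + 16*x^2 - 90*x - 36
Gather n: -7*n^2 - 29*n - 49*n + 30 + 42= -7*n^2 - 78*n + 72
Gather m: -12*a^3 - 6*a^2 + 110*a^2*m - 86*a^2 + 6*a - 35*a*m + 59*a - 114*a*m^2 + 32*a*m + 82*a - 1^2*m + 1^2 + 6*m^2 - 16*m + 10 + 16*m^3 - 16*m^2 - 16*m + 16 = -12*a^3 - 92*a^2 + 147*a + 16*m^3 + m^2*(-114*a - 10) + m*(110*a^2 - 3*a - 33) + 27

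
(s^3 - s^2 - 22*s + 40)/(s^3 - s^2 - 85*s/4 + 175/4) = 4*(s^2 - 6*s + 8)/(4*s^2 - 24*s + 35)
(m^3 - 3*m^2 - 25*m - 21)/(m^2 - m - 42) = (m^2 + 4*m + 3)/(m + 6)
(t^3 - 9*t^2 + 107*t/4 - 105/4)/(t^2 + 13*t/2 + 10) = (4*t^3 - 36*t^2 + 107*t - 105)/(2*(2*t^2 + 13*t + 20))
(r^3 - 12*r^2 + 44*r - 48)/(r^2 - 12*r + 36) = (r^2 - 6*r + 8)/(r - 6)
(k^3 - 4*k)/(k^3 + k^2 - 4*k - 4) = k/(k + 1)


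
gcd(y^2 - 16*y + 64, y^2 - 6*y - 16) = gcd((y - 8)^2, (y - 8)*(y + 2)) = y - 8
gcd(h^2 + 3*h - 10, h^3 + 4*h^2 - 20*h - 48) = 1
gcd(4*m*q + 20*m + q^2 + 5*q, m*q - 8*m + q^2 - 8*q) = 1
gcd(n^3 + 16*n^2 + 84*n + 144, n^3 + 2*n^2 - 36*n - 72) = n + 6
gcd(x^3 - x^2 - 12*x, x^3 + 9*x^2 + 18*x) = x^2 + 3*x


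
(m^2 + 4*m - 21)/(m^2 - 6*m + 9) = (m + 7)/(m - 3)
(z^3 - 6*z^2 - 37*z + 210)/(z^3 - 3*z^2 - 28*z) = (z^2 + z - 30)/(z*(z + 4))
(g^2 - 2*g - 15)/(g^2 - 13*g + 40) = (g + 3)/(g - 8)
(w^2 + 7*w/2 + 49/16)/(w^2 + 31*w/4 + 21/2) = (w + 7/4)/(w + 6)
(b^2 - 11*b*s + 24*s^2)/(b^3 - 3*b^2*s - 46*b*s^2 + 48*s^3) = (-b + 3*s)/(-b^2 - 5*b*s + 6*s^2)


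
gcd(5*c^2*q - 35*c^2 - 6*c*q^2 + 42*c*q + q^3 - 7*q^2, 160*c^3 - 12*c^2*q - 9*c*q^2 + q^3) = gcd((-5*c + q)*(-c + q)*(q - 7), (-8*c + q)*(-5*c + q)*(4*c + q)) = -5*c + q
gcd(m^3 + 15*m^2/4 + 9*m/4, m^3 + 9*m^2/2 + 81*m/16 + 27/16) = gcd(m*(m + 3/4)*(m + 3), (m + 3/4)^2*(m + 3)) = m^2 + 15*m/4 + 9/4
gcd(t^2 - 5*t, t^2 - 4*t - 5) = t - 5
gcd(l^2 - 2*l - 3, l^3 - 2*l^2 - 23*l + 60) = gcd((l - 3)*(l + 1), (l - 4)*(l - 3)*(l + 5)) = l - 3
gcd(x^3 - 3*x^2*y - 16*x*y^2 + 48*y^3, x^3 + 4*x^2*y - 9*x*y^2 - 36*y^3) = x^2 + x*y - 12*y^2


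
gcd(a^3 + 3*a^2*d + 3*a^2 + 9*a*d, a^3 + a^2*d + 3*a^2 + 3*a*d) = a^2 + 3*a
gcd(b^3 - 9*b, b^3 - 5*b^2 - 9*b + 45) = b^2 - 9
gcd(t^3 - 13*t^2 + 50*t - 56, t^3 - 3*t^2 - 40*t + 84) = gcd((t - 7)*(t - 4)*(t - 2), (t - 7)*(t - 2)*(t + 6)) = t^2 - 9*t + 14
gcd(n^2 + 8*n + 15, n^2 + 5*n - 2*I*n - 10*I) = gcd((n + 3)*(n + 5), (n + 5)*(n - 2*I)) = n + 5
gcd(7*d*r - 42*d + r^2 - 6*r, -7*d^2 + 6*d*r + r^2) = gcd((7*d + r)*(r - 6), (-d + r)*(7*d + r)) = 7*d + r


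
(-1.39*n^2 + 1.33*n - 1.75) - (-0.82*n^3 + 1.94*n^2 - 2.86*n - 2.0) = 0.82*n^3 - 3.33*n^2 + 4.19*n + 0.25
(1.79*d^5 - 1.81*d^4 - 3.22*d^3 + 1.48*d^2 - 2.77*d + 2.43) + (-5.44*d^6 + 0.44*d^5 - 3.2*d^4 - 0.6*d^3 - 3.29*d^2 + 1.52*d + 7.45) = -5.44*d^6 + 2.23*d^5 - 5.01*d^4 - 3.82*d^3 - 1.81*d^2 - 1.25*d + 9.88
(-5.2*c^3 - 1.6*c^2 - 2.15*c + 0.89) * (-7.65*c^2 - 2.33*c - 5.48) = 39.78*c^5 + 24.356*c^4 + 48.6715*c^3 + 6.969*c^2 + 9.7083*c - 4.8772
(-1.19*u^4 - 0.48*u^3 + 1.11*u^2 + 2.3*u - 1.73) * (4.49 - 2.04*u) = 2.4276*u^5 - 4.3639*u^4 - 4.4196*u^3 + 0.291900000000002*u^2 + 13.8562*u - 7.7677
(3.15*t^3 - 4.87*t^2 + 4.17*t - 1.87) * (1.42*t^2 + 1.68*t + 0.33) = 4.473*t^5 - 1.6234*t^4 - 1.2207*t^3 + 2.7431*t^2 - 1.7655*t - 0.6171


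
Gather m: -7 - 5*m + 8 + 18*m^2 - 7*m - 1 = 18*m^2 - 12*m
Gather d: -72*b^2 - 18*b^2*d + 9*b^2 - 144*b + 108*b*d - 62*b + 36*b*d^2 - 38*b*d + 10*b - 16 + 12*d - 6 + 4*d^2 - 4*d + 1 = -63*b^2 - 196*b + d^2*(36*b + 4) + d*(-18*b^2 + 70*b + 8) - 21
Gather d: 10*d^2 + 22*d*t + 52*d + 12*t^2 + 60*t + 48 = 10*d^2 + d*(22*t + 52) + 12*t^2 + 60*t + 48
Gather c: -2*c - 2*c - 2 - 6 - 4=-4*c - 12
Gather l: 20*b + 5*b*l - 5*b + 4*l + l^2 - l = 15*b + l^2 + l*(5*b + 3)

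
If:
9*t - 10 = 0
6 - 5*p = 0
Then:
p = 6/5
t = 10/9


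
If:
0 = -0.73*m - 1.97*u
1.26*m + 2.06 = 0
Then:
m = -1.63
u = 0.61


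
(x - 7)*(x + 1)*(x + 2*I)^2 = x^4 - 6*x^3 + 4*I*x^3 - 11*x^2 - 24*I*x^2 + 24*x - 28*I*x + 28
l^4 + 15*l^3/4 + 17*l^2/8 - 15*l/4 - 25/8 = (l - 1)*(l + 1)*(l + 5/4)*(l + 5/2)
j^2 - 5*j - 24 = (j - 8)*(j + 3)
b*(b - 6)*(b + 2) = b^3 - 4*b^2 - 12*b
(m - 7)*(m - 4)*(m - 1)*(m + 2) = m^4 - 10*m^3 + 15*m^2 + 50*m - 56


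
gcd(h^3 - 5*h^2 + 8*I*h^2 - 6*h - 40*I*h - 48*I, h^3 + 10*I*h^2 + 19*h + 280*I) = h + 8*I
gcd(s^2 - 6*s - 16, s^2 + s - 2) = s + 2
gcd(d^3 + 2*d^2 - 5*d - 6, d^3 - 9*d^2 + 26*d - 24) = d - 2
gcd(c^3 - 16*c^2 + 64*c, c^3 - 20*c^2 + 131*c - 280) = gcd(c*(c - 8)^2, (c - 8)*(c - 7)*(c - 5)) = c - 8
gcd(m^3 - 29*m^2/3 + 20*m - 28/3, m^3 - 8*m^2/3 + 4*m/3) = m^2 - 8*m/3 + 4/3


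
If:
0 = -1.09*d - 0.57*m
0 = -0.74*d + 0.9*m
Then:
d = 0.00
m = 0.00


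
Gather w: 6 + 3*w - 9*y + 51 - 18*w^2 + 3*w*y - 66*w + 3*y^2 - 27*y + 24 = -18*w^2 + w*(3*y - 63) + 3*y^2 - 36*y + 81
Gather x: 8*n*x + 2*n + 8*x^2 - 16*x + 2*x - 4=2*n + 8*x^2 + x*(8*n - 14) - 4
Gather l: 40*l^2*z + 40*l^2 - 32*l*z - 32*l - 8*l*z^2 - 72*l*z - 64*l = l^2*(40*z + 40) + l*(-8*z^2 - 104*z - 96)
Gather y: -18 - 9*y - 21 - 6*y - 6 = -15*y - 45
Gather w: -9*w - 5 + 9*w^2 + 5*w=9*w^2 - 4*w - 5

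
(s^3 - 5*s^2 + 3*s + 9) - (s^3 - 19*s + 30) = -5*s^2 + 22*s - 21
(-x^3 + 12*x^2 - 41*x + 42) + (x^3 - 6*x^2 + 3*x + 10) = 6*x^2 - 38*x + 52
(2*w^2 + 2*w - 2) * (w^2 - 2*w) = 2*w^4 - 2*w^3 - 6*w^2 + 4*w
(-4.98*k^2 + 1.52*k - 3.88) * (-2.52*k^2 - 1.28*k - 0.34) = 12.5496*k^4 + 2.544*k^3 + 9.5252*k^2 + 4.4496*k + 1.3192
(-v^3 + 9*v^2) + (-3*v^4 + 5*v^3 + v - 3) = -3*v^4 + 4*v^3 + 9*v^2 + v - 3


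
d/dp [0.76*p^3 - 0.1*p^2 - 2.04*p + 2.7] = 2.28*p^2 - 0.2*p - 2.04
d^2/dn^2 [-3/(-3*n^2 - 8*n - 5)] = 6*(-9*n^2 - 24*n + 4*(3*n + 4)^2 - 15)/(3*n^2 + 8*n + 5)^3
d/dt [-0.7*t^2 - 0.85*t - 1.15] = -1.4*t - 0.85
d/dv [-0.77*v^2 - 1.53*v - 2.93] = -1.54*v - 1.53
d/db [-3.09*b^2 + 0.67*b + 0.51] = 0.67 - 6.18*b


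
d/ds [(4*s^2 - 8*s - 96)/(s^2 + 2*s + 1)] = 8*(2*s + 23)/(s^3 + 3*s^2 + 3*s + 1)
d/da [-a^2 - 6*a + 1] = -2*a - 6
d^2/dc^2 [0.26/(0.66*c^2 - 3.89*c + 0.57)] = (-0.226512*c^2 + 1.335048*c + 0.26*(1.32*c - 3.89)*(2.64*c - 7.78) - 0.195624)/(0.66*c^2 - 3.89*c + 0.57)^3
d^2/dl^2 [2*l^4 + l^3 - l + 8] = 6*l*(4*l + 1)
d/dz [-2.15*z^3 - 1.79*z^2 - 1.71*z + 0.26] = -6.45*z^2 - 3.58*z - 1.71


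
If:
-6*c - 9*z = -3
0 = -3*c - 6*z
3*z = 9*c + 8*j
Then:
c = 2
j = -21/8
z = -1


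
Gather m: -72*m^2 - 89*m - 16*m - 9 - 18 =-72*m^2 - 105*m - 27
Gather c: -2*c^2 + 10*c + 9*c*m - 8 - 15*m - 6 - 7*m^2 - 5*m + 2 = -2*c^2 + c*(9*m + 10) - 7*m^2 - 20*m - 12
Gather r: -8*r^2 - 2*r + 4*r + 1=-8*r^2 + 2*r + 1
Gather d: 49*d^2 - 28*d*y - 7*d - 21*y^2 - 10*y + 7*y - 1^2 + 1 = 49*d^2 + d*(-28*y - 7) - 21*y^2 - 3*y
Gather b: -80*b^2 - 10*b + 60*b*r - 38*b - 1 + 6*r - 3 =-80*b^2 + b*(60*r - 48) + 6*r - 4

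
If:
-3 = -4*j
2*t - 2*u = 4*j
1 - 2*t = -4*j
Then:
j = 3/4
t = 2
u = 1/2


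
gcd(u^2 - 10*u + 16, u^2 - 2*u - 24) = 1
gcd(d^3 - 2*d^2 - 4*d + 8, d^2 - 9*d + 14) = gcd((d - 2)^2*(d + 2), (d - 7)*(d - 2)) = d - 2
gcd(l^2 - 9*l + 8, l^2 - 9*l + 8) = l^2 - 9*l + 8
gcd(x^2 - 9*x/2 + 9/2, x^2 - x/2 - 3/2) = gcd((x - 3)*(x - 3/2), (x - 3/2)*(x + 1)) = x - 3/2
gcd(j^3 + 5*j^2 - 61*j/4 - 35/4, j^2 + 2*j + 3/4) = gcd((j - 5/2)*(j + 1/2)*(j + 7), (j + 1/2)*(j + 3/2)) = j + 1/2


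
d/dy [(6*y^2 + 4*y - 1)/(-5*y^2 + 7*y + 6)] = 31*(2*y^2 + 2*y + 1)/(25*y^4 - 70*y^3 - 11*y^2 + 84*y + 36)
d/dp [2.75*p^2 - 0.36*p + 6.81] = 5.5*p - 0.36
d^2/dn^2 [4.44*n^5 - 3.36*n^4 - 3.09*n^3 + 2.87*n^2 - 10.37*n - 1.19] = 88.8*n^3 - 40.32*n^2 - 18.54*n + 5.74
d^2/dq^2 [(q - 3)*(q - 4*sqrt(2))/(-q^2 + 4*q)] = 2*(-q^3 + 4*sqrt(2)*q^3 - 36*sqrt(2)*q^2 + 144*sqrt(2)*q - 192*sqrt(2))/(q^3*(q^3 - 12*q^2 + 48*q - 64))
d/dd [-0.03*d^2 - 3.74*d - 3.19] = -0.06*d - 3.74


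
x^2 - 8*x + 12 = (x - 6)*(x - 2)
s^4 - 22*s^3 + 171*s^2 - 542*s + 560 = (s - 8)*(s - 7)*(s - 5)*(s - 2)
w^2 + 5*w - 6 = (w - 1)*(w + 6)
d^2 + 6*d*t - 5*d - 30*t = (d - 5)*(d + 6*t)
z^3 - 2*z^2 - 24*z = z*(z - 6)*(z + 4)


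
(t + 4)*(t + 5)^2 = t^3 + 14*t^2 + 65*t + 100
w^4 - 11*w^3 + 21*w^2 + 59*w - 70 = (w - 7)*(w - 5)*(w - 1)*(w + 2)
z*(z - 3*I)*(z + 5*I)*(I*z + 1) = I*z^4 - z^3 + 17*I*z^2 + 15*z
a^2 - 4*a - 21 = (a - 7)*(a + 3)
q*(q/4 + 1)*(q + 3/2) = q^3/4 + 11*q^2/8 + 3*q/2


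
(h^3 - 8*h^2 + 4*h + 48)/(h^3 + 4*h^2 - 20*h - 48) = (h - 6)/(h + 6)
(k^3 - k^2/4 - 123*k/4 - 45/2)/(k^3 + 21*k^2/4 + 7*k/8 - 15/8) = 2*(k - 6)/(2*k - 1)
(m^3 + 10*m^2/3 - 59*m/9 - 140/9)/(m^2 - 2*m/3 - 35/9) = m + 4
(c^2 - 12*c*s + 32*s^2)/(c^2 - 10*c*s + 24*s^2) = (-c + 8*s)/(-c + 6*s)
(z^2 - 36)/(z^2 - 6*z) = (z + 6)/z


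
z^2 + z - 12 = (z - 3)*(z + 4)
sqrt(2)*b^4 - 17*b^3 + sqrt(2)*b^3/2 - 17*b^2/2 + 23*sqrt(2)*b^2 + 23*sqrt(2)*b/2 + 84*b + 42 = (b - 6*sqrt(2))*(b - 7*sqrt(2)/2)*(b + sqrt(2))*(sqrt(2)*b + sqrt(2)/2)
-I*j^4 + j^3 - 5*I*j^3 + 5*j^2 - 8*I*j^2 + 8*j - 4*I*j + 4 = (j + 2)^2*(j + I)*(-I*j - I)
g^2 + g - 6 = (g - 2)*(g + 3)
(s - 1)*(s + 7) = s^2 + 6*s - 7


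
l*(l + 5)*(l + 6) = l^3 + 11*l^2 + 30*l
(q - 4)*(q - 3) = q^2 - 7*q + 12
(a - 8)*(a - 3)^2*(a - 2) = a^4 - 16*a^3 + 85*a^2 - 186*a + 144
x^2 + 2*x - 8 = (x - 2)*(x + 4)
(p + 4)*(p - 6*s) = p^2 - 6*p*s + 4*p - 24*s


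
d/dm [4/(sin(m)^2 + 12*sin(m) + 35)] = -8*(sin(m) + 6)*cos(m)/(sin(m)^2 + 12*sin(m) + 35)^2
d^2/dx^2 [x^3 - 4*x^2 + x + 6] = 6*x - 8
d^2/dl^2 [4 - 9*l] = 0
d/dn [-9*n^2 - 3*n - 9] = -18*n - 3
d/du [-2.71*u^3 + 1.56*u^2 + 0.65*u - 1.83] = -8.13*u^2 + 3.12*u + 0.65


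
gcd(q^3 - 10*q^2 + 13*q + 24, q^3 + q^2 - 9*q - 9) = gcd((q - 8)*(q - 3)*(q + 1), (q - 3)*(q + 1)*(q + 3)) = q^2 - 2*q - 3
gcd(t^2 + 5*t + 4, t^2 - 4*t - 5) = t + 1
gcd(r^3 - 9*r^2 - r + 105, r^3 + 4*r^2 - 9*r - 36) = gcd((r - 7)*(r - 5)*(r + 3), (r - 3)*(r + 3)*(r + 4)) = r + 3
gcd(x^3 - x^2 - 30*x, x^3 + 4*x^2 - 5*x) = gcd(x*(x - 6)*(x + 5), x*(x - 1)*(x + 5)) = x^2 + 5*x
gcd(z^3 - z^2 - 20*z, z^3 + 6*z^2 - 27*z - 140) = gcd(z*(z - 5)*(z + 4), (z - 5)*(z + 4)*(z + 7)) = z^2 - z - 20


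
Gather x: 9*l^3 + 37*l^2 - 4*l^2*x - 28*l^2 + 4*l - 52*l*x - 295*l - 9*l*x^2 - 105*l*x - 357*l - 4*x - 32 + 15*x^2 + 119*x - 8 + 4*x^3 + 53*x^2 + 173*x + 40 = 9*l^3 + 9*l^2 - 648*l + 4*x^3 + x^2*(68 - 9*l) + x*(-4*l^2 - 157*l + 288)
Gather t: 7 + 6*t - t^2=-t^2 + 6*t + 7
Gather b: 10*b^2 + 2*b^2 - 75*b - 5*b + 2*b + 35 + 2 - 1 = 12*b^2 - 78*b + 36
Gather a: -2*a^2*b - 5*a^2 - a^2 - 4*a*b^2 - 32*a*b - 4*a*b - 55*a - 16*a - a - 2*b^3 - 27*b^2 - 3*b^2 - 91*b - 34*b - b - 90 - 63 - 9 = a^2*(-2*b - 6) + a*(-4*b^2 - 36*b - 72) - 2*b^3 - 30*b^2 - 126*b - 162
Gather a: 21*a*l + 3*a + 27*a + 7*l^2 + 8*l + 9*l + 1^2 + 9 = a*(21*l + 30) + 7*l^2 + 17*l + 10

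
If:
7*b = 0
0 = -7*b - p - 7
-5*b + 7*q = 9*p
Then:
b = 0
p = -7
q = -9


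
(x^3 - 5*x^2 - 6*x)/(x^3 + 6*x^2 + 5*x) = (x - 6)/(x + 5)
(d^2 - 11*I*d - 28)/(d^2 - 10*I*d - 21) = (d - 4*I)/(d - 3*I)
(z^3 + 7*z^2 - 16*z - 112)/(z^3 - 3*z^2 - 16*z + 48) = (z + 7)/(z - 3)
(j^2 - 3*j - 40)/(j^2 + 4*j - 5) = (j - 8)/(j - 1)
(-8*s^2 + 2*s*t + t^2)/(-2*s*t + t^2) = (4*s + t)/t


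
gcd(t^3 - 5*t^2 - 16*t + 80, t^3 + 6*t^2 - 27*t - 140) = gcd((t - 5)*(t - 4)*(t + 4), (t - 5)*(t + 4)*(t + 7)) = t^2 - t - 20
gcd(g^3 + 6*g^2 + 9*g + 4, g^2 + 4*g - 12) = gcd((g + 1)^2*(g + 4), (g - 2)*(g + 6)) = 1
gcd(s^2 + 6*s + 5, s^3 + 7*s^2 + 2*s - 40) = s + 5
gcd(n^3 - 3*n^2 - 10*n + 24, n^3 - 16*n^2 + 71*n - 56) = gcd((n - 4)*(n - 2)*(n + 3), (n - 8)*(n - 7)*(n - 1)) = 1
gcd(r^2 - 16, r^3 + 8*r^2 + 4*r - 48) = r + 4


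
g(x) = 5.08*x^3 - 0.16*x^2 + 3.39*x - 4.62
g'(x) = 15.24*x^2 - 0.32*x + 3.39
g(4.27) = 402.44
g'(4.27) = 279.89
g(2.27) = 61.67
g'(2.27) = 81.19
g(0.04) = -4.48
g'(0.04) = 3.40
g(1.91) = 36.67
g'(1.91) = 58.38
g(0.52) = -2.19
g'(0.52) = 7.34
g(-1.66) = -33.93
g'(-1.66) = 45.92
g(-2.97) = -149.19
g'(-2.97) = 138.77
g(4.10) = 356.71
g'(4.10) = 258.26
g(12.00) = 8791.26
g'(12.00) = 2194.11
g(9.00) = 3716.25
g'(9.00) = 1234.95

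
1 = 1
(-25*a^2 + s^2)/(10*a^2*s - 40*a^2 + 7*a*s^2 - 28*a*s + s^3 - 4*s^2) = (-5*a + s)/(2*a*s - 8*a + s^2 - 4*s)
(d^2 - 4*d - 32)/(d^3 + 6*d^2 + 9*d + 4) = (d - 8)/(d^2 + 2*d + 1)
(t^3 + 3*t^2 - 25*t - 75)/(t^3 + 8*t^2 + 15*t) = (t - 5)/t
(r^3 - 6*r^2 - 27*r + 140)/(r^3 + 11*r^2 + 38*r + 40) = (r^2 - 11*r + 28)/(r^2 + 6*r + 8)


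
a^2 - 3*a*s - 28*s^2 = (a - 7*s)*(a + 4*s)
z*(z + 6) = z^2 + 6*z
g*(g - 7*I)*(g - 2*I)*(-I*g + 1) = -I*g^4 - 8*g^3 + 5*I*g^2 - 14*g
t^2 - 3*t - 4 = (t - 4)*(t + 1)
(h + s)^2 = h^2 + 2*h*s + s^2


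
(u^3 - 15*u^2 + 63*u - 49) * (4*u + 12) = 4*u^4 - 48*u^3 + 72*u^2 + 560*u - 588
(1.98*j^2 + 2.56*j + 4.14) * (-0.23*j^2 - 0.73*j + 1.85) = -0.4554*j^4 - 2.0342*j^3 + 0.842*j^2 + 1.7138*j + 7.659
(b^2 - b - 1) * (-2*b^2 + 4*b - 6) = -2*b^4 + 6*b^3 - 8*b^2 + 2*b + 6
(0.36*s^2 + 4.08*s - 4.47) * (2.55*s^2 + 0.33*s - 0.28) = 0.918*s^4 + 10.5228*s^3 - 10.1529*s^2 - 2.6175*s + 1.2516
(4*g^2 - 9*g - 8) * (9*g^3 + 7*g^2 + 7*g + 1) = 36*g^5 - 53*g^4 - 107*g^3 - 115*g^2 - 65*g - 8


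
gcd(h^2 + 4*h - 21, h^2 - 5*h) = 1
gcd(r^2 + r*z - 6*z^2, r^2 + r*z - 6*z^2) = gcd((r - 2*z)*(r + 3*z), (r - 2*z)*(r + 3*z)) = -r^2 - r*z + 6*z^2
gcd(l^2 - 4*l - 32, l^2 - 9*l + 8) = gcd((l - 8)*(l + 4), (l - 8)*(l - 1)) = l - 8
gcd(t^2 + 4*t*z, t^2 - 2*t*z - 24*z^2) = t + 4*z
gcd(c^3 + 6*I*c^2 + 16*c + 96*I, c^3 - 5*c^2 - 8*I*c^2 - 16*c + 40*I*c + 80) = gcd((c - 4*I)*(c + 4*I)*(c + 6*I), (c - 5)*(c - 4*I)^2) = c - 4*I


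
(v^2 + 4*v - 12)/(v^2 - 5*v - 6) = (-v^2 - 4*v + 12)/(-v^2 + 5*v + 6)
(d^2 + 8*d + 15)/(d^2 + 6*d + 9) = (d + 5)/(d + 3)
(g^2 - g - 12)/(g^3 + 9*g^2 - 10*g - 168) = (g + 3)/(g^2 + 13*g + 42)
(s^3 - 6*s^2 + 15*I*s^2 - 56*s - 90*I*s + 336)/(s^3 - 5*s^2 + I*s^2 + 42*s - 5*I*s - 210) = (s^2 + s*(-6 + 8*I) - 48*I)/(s^2 + s*(-5 - 6*I) + 30*I)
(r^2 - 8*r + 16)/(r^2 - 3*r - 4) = (r - 4)/(r + 1)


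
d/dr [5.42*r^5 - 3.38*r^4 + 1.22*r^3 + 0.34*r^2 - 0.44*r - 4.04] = 27.1*r^4 - 13.52*r^3 + 3.66*r^2 + 0.68*r - 0.44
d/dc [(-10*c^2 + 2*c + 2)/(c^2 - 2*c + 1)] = 6*(3*c - 1)/(c^3 - 3*c^2 + 3*c - 1)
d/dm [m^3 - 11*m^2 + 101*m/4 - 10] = 3*m^2 - 22*m + 101/4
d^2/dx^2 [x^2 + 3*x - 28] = 2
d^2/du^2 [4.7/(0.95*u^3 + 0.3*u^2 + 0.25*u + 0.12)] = (-(26.79*u + 2.82)*(0.95*u^3 + 0.3*u^2 + 0.25*u + 0.12) + 4.7*(2.85*u^2 + 0.6*u + 0.25)*(5.7*u^2 + 1.2*u + 0.5))/(0.95*u^3 + 0.3*u^2 + 0.25*u + 0.12)^3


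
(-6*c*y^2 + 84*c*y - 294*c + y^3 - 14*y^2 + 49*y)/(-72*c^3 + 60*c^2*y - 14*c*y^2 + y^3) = (y^2 - 14*y + 49)/(12*c^2 - 8*c*y + y^2)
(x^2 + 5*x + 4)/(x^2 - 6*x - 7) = (x + 4)/(x - 7)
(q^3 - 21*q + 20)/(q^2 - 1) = (q^2 + q - 20)/(q + 1)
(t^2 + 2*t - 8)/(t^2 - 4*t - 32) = (t - 2)/(t - 8)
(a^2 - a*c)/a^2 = (a - c)/a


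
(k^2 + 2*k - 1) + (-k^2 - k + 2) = k + 1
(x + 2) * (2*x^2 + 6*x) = 2*x^3 + 10*x^2 + 12*x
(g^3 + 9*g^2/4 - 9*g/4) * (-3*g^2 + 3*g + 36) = -3*g^5 - 15*g^4/4 + 99*g^3/2 + 297*g^2/4 - 81*g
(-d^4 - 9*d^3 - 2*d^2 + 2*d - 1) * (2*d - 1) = -2*d^5 - 17*d^4 + 5*d^3 + 6*d^2 - 4*d + 1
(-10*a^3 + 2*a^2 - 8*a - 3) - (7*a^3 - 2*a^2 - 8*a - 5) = -17*a^3 + 4*a^2 + 2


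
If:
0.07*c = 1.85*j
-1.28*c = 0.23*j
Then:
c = 0.00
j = 0.00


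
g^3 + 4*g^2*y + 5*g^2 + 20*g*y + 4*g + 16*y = (g + 1)*(g + 4)*(g + 4*y)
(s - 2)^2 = s^2 - 4*s + 4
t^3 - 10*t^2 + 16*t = t*(t - 8)*(t - 2)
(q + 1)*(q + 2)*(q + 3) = q^3 + 6*q^2 + 11*q + 6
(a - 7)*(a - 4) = a^2 - 11*a + 28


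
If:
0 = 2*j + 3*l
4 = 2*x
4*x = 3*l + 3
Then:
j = -5/2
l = 5/3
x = 2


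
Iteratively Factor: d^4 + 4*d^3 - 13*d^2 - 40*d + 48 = (d - 3)*(d^3 + 7*d^2 + 8*d - 16) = (d - 3)*(d + 4)*(d^2 + 3*d - 4) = (d - 3)*(d + 4)^2*(d - 1)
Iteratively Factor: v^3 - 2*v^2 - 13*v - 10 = (v + 2)*(v^2 - 4*v - 5) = (v + 1)*(v + 2)*(v - 5)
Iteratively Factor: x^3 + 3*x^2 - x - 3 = (x + 3)*(x^2 - 1) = (x + 1)*(x + 3)*(x - 1)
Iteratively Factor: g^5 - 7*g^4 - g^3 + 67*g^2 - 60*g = (g - 1)*(g^4 - 6*g^3 - 7*g^2 + 60*g) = (g - 4)*(g - 1)*(g^3 - 2*g^2 - 15*g) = (g - 4)*(g - 1)*(g + 3)*(g^2 - 5*g) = (g - 5)*(g - 4)*(g - 1)*(g + 3)*(g)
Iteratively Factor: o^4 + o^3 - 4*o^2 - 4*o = (o + 2)*(o^3 - o^2 - 2*o) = o*(o + 2)*(o^2 - o - 2) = o*(o - 2)*(o + 2)*(o + 1)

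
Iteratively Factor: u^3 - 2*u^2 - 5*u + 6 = (u - 1)*(u^2 - u - 6) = (u - 3)*(u - 1)*(u + 2)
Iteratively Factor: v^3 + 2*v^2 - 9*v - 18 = (v + 2)*(v^2 - 9) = (v - 3)*(v + 2)*(v + 3)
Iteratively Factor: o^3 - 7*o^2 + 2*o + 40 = (o - 4)*(o^2 - 3*o - 10) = (o - 5)*(o - 4)*(o + 2)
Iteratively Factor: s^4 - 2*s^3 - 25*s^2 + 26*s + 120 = (s - 3)*(s^3 + s^2 - 22*s - 40) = (s - 3)*(s + 2)*(s^2 - s - 20) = (s - 3)*(s + 2)*(s + 4)*(s - 5)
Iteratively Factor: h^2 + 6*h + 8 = (h + 4)*(h + 2)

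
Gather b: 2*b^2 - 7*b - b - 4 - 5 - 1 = 2*b^2 - 8*b - 10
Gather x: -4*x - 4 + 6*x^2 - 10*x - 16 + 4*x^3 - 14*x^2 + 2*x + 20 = 4*x^3 - 8*x^2 - 12*x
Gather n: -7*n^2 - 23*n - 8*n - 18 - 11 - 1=-7*n^2 - 31*n - 30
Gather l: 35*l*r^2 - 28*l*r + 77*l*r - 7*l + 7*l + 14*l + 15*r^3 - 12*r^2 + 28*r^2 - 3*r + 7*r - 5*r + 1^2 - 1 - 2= l*(35*r^2 + 49*r + 14) + 15*r^3 + 16*r^2 - r - 2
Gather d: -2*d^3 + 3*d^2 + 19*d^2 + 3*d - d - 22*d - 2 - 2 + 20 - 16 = -2*d^3 + 22*d^2 - 20*d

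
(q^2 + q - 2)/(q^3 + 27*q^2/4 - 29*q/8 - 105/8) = 8*(q^2 + q - 2)/(8*q^3 + 54*q^2 - 29*q - 105)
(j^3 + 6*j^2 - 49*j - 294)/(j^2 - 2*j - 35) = (j^2 + 13*j + 42)/(j + 5)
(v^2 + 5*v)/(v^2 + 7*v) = (v + 5)/(v + 7)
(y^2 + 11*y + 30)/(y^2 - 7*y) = (y^2 + 11*y + 30)/(y*(y - 7))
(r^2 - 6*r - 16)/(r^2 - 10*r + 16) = (r + 2)/(r - 2)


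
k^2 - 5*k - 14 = (k - 7)*(k + 2)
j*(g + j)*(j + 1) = g*j^2 + g*j + j^3 + j^2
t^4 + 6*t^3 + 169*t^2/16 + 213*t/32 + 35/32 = (t + 1/4)*(t + 1)*(t + 5/4)*(t + 7/2)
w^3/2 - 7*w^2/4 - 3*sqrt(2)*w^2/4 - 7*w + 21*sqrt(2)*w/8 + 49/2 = (w/2 + sqrt(2))*(w - 7/2)*(w - 7*sqrt(2)/2)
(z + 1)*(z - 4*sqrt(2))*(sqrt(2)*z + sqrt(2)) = sqrt(2)*z^3 - 8*z^2 + 2*sqrt(2)*z^2 - 16*z + sqrt(2)*z - 8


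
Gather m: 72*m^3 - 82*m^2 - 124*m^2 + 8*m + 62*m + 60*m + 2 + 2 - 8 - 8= 72*m^3 - 206*m^2 + 130*m - 12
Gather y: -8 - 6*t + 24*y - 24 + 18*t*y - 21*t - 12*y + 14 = -27*t + y*(18*t + 12) - 18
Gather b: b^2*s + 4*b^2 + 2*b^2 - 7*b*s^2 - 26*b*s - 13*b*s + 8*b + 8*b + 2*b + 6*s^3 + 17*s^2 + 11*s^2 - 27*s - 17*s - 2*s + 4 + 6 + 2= b^2*(s + 6) + b*(-7*s^2 - 39*s + 18) + 6*s^3 + 28*s^2 - 46*s + 12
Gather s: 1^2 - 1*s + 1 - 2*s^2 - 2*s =-2*s^2 - 3*s + 2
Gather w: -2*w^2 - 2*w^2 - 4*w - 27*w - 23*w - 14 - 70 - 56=-4*w^2 - 54*w - 140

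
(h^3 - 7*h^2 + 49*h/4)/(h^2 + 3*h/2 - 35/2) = h*(2*h - 7)/(2*(h + 5))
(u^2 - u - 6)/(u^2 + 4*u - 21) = (u + 2)/(u + 7)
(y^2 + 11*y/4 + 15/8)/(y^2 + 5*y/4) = (y + 3/2)/y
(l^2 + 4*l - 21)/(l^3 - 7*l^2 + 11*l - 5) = (l^2 + 4*l - 21)/(l^3 - 7*l^2 + 11*l - 5)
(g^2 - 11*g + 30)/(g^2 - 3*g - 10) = (g - 6)/(g + 2)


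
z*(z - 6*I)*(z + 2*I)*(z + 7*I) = z^4 + 3*I*z^3 + 40*z^2 + 84*I*z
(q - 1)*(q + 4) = q^2 + 3*q - 4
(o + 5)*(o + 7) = o^2 + 12*o + 35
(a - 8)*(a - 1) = a^2 - 9*a + 8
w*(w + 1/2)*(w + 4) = w^3 + 9*w^2/2 + 2*w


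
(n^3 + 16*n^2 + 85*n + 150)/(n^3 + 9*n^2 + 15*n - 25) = (n + 6)/(n - 1)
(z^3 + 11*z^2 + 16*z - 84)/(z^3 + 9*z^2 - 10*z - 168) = (z - 2)/(z - 4)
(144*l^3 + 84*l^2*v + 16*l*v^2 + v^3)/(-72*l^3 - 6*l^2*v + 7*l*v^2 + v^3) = (6*l + v)/(-3*l + v)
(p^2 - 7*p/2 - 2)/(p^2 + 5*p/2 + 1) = (p - 4)/(p + 2)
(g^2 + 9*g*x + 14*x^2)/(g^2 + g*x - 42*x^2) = (-g - 2*x)/(-g + 6*x)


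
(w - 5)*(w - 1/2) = w^2 - 11*w/2 + 5/2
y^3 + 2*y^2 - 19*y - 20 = (y - 4)*(y + 1)*(y + 5)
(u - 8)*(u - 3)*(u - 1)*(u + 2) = u^4 - 10*u^3 + 11*u^2 + 46*u - 48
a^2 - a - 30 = (a - 6)*(a + 5)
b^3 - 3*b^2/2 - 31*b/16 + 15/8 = (b - 2)*(b - 3/4)*(b + 5/4)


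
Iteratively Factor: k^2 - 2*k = (k - 2)*(k)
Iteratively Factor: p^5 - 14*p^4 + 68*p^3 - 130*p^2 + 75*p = (p - 3)*(p^4 - 11*p^3 + 35*p^2 - 25*p) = p*(p - 3)*(p^3 - 11*p^2 + 35*p - 25) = p*(p - 5)*(p - 3)*(p^2 - 6*p + 5) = p*(p - 5)*(p - 3)*(p - 1)*(p - 5)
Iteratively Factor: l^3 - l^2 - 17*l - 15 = (l - 5)*(l^2 + 4*l + 3) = (l - 5)*(l + 3)*(l + 1)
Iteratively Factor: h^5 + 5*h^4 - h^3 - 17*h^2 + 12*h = (h)*(h^4 + 5*h^3 - h^2 - 17*h + 12) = h*(h + 3)*(h^3 + 2*h^2 - 7*h + 4) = h*(h - 1)*(h + 3)*(h^2 + 3*h - 4) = h*(h - 1)*(h + 3)*(h + 4)*(h - 1)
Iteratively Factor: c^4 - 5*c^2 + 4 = (c + 2)*(c^3 - 2*c^2 - c + 2) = (c - 1)*(c + 2)*(c^2 - c - 2) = (c - 1)*(c + 1)*(c + 2)*(c - 2)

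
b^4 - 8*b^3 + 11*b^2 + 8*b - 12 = (b - 6)*(b - 2)*(b - 1)*(b + 1)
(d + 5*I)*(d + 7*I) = d^2 + 12*I*d - 35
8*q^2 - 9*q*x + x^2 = (-8*q + x)*(-q + x)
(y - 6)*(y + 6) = y^2 - 36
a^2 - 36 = (a - 6)*(a + 6)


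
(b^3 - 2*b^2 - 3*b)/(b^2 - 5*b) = (b^2 - 2*b - 3)/(b - 5)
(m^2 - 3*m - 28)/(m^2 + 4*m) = (m - 7)/m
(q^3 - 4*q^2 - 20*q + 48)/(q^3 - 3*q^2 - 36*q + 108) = (q^2 + 2*q - 8)/(q^2 + 3*q - 18)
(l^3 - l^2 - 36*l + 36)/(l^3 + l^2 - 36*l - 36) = (l - 1)/(l + 1)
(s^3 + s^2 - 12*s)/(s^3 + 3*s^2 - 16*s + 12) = s*(s^2 + s - 12)/(s^3 + 3*s^2 - 16*s + 12)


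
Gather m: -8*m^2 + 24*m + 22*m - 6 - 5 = -8*m^2 + 46*m - 11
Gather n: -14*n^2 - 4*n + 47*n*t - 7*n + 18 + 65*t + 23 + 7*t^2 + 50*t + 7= -14*n^2 + n*(47*t - 11) + 7*t^2 + 115*t + 48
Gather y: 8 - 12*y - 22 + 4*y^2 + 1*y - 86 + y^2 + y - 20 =5*y^2 - 10*y - 120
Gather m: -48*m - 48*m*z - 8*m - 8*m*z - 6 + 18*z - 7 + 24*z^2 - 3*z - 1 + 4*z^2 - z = m*(-56*z - 56) + 28*z^2 + 14*z - 14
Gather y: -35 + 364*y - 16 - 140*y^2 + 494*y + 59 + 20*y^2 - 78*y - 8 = -120*y^2 + 780*y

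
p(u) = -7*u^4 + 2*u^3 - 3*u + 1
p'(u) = -28*u^3 + 6*u^2 - 3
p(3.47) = -940.73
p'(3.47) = -1100.65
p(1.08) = -9.24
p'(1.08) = -31.27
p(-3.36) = -956.97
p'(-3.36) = 1126.86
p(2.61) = -296.10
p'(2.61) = -459.96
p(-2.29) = -208.65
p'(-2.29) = 364.72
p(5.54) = -6269.38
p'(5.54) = -4579.73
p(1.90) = -82.21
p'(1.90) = -173.39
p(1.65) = -46.85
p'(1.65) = -112.44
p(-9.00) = -47357.00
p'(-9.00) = 20895.00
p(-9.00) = -47357.00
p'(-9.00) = 20895.00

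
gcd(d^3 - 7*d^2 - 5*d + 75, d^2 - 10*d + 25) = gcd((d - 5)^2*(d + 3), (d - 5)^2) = d^2 - 10*d + 25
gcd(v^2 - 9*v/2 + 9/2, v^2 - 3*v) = v - 3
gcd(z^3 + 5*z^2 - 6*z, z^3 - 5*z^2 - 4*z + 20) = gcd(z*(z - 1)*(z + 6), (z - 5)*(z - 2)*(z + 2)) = 1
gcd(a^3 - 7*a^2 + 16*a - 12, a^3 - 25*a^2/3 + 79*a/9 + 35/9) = 1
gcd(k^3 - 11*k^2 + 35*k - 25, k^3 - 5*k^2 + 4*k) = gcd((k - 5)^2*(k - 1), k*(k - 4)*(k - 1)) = k - 1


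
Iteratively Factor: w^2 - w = (w - 1)*(w)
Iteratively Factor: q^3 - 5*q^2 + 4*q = (q - 4)*(q^2 - q) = q*(q - 4)*(q - 1)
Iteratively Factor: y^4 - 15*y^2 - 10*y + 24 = (y + 2)*(y^3 - 2*y^2 - 11*y + 12) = (y - 1)*(y + 2)*(y^2 - y - 12) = (y - 1)*(y + 2)*(y + 3)*(y - 4)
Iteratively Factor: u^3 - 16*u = (u + 4)*(u^2 - 4*u) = u*(u + 4)*(u - 4)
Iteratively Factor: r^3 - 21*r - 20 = (r + 1)*(r^2 - r - 20) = (r + 1)*(r + 4)*(r - 5)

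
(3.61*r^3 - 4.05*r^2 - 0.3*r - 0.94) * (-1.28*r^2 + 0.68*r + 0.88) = -4.6208*r^5 + 7.6388*r^4 + 0.8068*r^3 - 2.5648*r^2 - 0.9032*r - 0.8272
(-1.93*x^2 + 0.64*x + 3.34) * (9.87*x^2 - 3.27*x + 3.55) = -19.0491*x^4 + 12.6279*x^3 + 24.0215*x^2 - 8.6498*x + 11.857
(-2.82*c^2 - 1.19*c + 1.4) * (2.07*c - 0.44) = -5.8374*c^3 - 1.2225*c^2 + 3.4216*c - 0.616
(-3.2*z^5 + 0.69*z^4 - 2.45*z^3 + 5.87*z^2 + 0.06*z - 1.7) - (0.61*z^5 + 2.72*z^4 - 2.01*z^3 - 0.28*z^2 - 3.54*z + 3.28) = -3.81*z^5 - 2.03*z^4 - 0.44*z^3 + 6.15*z^2 + 3.6*z - 4.98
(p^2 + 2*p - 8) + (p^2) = 2*p^2 + 2*p - 8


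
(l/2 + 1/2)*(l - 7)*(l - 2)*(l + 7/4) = l^4/2 - 25*l^3/8 - 9*l^2/2 + 91*l/8 + 49/4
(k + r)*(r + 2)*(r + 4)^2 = k*r^3 + 10*k*r^2 + 32*k*r + 32*k + r^4 + 10*r^3 + 32*r^2 + 32*r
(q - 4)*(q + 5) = q^2 + q - 20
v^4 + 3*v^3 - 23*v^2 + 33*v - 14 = (v - 2)*(v - 1)^2*(v + 7)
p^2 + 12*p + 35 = (p + 5)*(p + 7)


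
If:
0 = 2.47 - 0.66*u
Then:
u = 3.74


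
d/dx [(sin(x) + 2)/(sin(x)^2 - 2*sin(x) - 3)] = (-4*sin(x) + cos(x)^2)*cos(x)/((sin(x) - 3)^2*(sin(x) + 1)^2)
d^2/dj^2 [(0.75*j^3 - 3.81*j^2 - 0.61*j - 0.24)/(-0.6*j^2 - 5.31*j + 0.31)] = (-4.44089209850063e-16*j^5 - 5.32907051820075e-15*j^4 - 66.41127*j^3 + 12.17781*j^2 + 4.83615*j + 16.363932)/(0.216*j^6 + 5.7348*j^5 + 50.41818*j^4 + 143.795331*j^3 - 26.049393*j^2 + 1.530873*j - 0.029791)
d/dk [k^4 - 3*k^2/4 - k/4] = 4*k^3 - 3*k/2 - 1/4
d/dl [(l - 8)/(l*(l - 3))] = (-l^2 + 16*l - 24)/(l^2*(l^2 - 6*l + 9))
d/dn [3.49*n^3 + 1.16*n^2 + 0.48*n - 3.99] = 10.47*n^2 + 2.32*n + 0.48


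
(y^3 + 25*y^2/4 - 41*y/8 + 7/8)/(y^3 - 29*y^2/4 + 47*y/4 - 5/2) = (2*y^2 + 13*y - 7)/(2*(y^2 - 7*y + 10))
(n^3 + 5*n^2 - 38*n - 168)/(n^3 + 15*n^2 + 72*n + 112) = (n - 6)/(n + 4)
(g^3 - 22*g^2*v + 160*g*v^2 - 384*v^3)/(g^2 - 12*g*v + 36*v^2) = (-g^2 + 16*g*v - 64*v^2)/(-g + 6*v)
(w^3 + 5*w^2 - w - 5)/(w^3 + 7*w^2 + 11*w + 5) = (w - 1)/(w + 1)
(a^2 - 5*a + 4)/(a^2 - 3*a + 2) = (a - 4)/(a - 2)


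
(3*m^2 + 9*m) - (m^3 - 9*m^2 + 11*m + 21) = -m^3 + 12*m^2 - 2*m - 21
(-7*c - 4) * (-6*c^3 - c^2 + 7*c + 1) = 42*c^4 + 31*c^3 - 45*c^2 - 35*c - 4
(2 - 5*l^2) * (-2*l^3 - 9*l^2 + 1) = 10*l^5 + 45*l^4 - 4*l^3 - 23*l^2 + 2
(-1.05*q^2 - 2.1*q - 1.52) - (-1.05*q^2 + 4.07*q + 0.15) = -6.17*q - 1.67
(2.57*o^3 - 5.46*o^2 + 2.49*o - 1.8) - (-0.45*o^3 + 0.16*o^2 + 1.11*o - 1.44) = 3.02*o^3 - 5.62*o^2 + 1.38*o - 0.36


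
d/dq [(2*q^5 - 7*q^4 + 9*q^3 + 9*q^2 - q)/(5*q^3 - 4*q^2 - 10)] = (20*q^7 - 59*q^6 + 56*q^5 - 181*q^4 + 290*q^3 - 274*q^2 - 180*q + 10)/(25*q^6 - 40*q^5 + 16*q^4 - 100*q^3 + 80*q^2 + 100)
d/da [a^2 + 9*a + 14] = 2*a + 9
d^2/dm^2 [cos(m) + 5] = -cos(m)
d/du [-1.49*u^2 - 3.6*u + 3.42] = -2.98*u - 3.6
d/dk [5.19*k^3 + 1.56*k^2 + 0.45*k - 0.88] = 15.57*k^2 + 3.12*k + 0.45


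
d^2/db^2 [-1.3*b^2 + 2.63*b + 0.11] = -2.60000000000000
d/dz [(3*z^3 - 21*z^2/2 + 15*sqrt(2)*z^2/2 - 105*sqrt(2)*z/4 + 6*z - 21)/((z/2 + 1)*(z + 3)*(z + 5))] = 3*(-5*sqrt(2)*z^4 + 27*z^4 + 35*sqrt(2)*z^3 + 116*z^3 - 35*z^2 + 330*sqrt(2)*z^2 - 140*z + 300*sqrt(2)*z - 525*sqrt(2) + 554)/(z^6 + 20*z^5 + 162*z^4 + 680*z^3 + 1561*z^2 + 1860*z + 900)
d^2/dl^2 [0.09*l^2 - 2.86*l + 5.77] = 0.180000000000000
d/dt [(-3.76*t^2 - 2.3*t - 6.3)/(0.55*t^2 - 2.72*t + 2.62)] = (11.4922*t^2 - 12.7724*t - 23.162)/(0.3025*t^4 - 2.992*t^3 + 10.2804*t^2 - 14.2528*t + 6.8644)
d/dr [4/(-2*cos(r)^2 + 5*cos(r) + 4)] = 4*(5 - 4*cos(r))*sin(r)/(5*cos(r) - cos(2*r) + 3)^2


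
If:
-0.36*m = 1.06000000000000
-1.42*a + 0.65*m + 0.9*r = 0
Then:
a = 0.633802816901408*r - 1.34780907668232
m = -2.94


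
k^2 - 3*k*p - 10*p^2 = (k - 5*p)*(k + 2*p)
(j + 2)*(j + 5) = j^2 + 7*j + 10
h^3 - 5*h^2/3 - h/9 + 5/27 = (h - 5/3)*(h - 1/3)*(h + 1/3)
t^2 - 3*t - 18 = (t - 6)*(t + 3)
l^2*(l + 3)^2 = l^4 + 6*l^3 + 9*l^2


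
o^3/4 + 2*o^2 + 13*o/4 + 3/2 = (o/4 + 1/4)*(o + 1)*(o + 6)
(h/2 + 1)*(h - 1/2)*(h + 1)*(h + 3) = h^4/2 + 11*h^3/4 + 4*h^2 + h/4 - 3/2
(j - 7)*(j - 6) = j^2 - 13*j + 42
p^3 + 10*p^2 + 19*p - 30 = (p - 1)*(p + 5)*(p + 6)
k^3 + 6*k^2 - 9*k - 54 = (k - 3)*(k + 3)*(k + 6)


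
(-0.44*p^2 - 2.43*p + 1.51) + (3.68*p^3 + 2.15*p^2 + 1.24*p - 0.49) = 3.68*p^3 + 1.71*p^2 - 1.19*p + 1.02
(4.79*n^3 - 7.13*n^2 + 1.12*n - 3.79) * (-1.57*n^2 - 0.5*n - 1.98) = -7.5203*n^5 + 8.7991*n^4 - 7.6776*n^3 + 19.5077*n^2 - 0.3226*n + 7.5042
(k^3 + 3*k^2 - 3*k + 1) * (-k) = -k^4 - 3*k^3 + 3*k^2 - k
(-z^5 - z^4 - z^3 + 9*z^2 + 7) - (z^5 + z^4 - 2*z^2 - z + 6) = -2*z^5 - 2*z^4 - z^3 + 11*z^2 + z + 1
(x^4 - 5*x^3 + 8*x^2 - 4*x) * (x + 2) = x^5 - 3*x^4 - 2*x^3 + 12*x^2 - 8*x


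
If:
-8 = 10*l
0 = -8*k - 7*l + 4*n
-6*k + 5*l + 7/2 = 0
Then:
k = -1/12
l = -4/5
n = -47/30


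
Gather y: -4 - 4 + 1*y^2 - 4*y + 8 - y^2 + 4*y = 0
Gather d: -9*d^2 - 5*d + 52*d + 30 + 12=-9*d^2 + 47*d + 42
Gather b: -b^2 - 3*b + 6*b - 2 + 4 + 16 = -b^2 + 3*b + 18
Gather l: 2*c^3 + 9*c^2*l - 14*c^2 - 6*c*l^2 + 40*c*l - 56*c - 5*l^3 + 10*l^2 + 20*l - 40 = 2*c^3 - 14*c^2 - 56*c - 5*l^3 + l^2*(10 - 6*c) + l*(9*c^2 + 40*c + 20) - 40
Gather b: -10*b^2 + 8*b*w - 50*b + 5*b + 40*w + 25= -10*b^2 + b*(8*w - 45) + 40*w + 25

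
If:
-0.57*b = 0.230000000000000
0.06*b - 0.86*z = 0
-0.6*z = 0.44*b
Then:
No Solution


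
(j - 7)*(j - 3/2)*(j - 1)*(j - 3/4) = j^4 - 41*j^3/4 + 209*j^2/8 - 99*j/4 + 63/8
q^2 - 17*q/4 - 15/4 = (q - 5)*(q + 3/4)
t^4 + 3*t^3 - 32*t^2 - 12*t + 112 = (t - 4)*(t - 2)*(t + 2)*(t + 7)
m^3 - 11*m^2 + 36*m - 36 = (m - 6)*(m - 3)*(m - 2)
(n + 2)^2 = n^2 + 4*n + 4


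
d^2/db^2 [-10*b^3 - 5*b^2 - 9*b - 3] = -60*b - 10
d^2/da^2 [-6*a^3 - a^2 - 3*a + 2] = -36*a - 2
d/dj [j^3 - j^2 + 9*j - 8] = 3*j^2 - 2*j + 9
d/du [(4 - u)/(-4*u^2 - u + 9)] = (4*u^2 + u - (u - 4)*(8*u + 1) - 9)/(4*u^2 + u - 9)^2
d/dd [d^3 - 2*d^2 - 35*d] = 3*d^2 - 4*d - 35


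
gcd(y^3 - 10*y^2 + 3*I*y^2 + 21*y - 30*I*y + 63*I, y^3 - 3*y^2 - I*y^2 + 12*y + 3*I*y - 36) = y^2 + y*(-3 + 3*I) - 9*I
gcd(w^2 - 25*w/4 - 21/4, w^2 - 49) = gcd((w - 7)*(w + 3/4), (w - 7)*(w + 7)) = w - 7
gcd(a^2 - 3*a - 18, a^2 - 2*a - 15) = a + 3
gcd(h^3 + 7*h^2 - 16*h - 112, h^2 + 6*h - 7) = h + 7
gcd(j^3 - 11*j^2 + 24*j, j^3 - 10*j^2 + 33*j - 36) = j - 3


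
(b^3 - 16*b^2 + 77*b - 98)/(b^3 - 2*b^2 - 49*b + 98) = (b - 7)/(b + 7)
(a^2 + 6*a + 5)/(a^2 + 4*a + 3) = (a + 5)/(a + 3)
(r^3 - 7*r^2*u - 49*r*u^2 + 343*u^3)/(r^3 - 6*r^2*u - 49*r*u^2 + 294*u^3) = (r - 7*u)/(r - 6*u)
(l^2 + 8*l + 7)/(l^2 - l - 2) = (l + 7)/(l - 2)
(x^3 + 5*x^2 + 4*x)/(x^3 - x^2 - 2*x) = (x + 4)/(x - 2)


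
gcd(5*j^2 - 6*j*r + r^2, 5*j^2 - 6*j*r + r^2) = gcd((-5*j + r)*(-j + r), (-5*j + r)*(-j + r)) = 5*j^2 - 6*j*r + r^2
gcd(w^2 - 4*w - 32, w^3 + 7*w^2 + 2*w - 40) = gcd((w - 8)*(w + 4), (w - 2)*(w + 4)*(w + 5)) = w + 4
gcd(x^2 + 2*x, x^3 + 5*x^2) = x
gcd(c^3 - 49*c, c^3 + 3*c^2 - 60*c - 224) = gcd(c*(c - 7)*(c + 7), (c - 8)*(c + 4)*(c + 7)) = c + 7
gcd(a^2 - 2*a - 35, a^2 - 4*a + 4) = 1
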